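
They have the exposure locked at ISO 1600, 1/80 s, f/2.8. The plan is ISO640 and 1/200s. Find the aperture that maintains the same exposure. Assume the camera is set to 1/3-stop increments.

f/1.1

ISO: 1600 → 1250 → 1000 → 800 → 640 — 1 1/3 stops dropped (darker).
Shutter speed: 1/80 → 1/100 → 1/125 → 1/160 → 1/200 — 1 1/3 stops faster (darker).
Net change so far: 2 2/3 stops darker. Offset with the aperture: f/2.8 → f/2.5 → f/2.2 → f/2 → f/1.8 → f/1.6 → f/1.4 → f/1.2 → f/1.1.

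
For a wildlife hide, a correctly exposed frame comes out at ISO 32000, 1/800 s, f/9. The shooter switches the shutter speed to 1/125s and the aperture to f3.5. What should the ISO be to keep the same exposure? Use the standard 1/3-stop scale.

Shutter speed: 1/800 → 1/640 → 1/500 → 1/400 → 1/320 → 1/250 → 1/200 → 1/160 → 1/125 — 2 2/3 stops slower (brighter).
Aperture: f/9 → f/8 → f/7.1 → f/6.3 → f/5.6 → f/5 → f/4.5 → f/4 → f/3.5 — 2 2/3 stops wider (brighter).
Net change so far: 5 1/3 stops brighter. Offset with the ISO: 32000 → 25600 → 20000 → 16000 → 12800 → 10000 → 8000 → 6400 → 5000 → 4000 → 3200 → 2500 → 2000 → 1600 → 1250 → 1000 → 800.

ISO 800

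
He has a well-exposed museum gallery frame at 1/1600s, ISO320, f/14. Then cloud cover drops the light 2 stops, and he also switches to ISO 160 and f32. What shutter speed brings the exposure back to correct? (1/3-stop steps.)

Scene light: 2 stops darker.
ISO: 320 → 250 → 200 → 160 — 1 stop lower (darker).
Aperture: f/14 → f/16 → f/18 → f/20 → f/22 → f/25 → f/29 → f/32 — 2 1/3 stops stopped down (darker).
Net so far: 5 1/3 stops darker. Shutter speed: 1/1600 → 1/1250 → 1/1000 → 1/800 → 1/640 → 1/500 → 1/400 → 1/320 → 1/250 → 1/200 → 1/160 → 1/125 → 1/100 → 1/80 → 1/60 → 1/50 → 1/40.

1/40s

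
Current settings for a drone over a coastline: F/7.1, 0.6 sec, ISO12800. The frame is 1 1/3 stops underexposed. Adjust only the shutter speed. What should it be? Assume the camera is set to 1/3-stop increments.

Underexposed by 1 1/3 stops → need 1 1/3 stops brighter.
Shutter speed: 0.6 → 0.8 → 1 → 1.3 → 1.6.

1.6 s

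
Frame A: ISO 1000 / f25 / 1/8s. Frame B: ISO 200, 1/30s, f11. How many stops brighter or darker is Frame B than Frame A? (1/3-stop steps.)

Aperture: f/25 → f/22 → f/20 → f/18 → f/16 → f/14 → f/13 → f/11 — 2 1/3 stops wider (brighter).
Shutter speed: 1/8 → 1/10 → 1/13 → 1/15 → 1/20 → 1/25 → 1/30 — 2 stops shorter (darker).
ISO: 1000 → 800 → 640 → 500 → 400 → 320 → 250 → 200 — 2 1/3 stops dropped (darker).
Net: +2 1/3 −2 −2 1/3 = −2 stops.

2 stops darker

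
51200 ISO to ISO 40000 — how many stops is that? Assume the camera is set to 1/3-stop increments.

1/3 stop

51200 → 40000 — count the steps: 1 third-stops = 1/3 stop.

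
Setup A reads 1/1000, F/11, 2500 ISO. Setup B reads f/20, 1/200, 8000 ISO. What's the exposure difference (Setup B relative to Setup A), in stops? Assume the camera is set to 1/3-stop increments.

Aperture: f/11 → f/13 → f/14 → f/16 → f/18 → f/20 — 1 2/3 stops narrower (darker).
Shutter speed: 1/1000 → 1/800 → 1/640 → 1/500 → 1/400 → 1/320 → 1/250 → 1/200 — 2 1/3 stops longer (brighter).
ISO: 2500 → 3200 → 4000 → 5000 → 6400 → 8000 — 1 2/3 stops higher (brighter).
Net: −1 2/3 +2 1/3 +1 2/3 = +2 1/3 stops.

2 1/3 stops brighter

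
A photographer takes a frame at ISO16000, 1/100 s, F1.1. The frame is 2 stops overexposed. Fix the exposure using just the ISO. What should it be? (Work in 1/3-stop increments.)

Overexposed by 2 stops → need 2 stops darker.
ISO: 16000 → 12800 → 10000 → 8000 → 6400 → 5000 → 4000.

ISO 4000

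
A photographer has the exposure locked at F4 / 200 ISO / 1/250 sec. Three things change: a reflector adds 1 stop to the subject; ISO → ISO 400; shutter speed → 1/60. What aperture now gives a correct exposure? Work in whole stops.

f/16

Scene light: 1 stop brighter.
ISO: 200 → 400 — 1 stop higher (brighter).
Shutter speed: 1/250 → 1/125 → 1/60 — 2 stops longer (brighter).
Net so far: 4 stops brighter. Aperture: f/4 → f/5.6 → f/8 → f/11 → f/16.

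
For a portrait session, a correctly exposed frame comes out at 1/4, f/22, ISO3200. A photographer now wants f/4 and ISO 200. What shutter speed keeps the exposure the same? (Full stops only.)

Aperture: f/22 → f/16 → f/11 → f/8 → f/5.6 → f/4 — 5 stops wider (brighter).
ISO: 3200 → 1600 → 800 → 400 → 200 — 4 stops lower (darker).
Net change so far: 1 stop brighter. Offset with the shutter speed: 1/4 → 1/8.

1/8s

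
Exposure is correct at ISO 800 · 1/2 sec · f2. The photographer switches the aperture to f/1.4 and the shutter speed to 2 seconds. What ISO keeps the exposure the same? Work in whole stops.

ISO 100

Aperture: f/2 → f/1.4 — 1 stop larger aperture (brighter).
Shutter speed: 1/2 → 1 → 2 — 2 stops longer (brighter).
Net change so far: 3 stops brighter. Offset with the ISO: 800 → 400 → 200 → 100.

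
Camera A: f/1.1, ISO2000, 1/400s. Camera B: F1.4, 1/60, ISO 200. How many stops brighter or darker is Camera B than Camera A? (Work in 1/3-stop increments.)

Aperture: f/1.1 → f/1.2 → f/1.4 — 2/3 stop smaller aperture (darker).
Shutter speed: 1/400 → 1/320 → 1/250 → 1/200 → 1/160 → 1/125 → 1/100 → 1/80 → 1/60 — 2 2/3 stops longer (brighter).
ISO: 2000 → 1600 → 1250 → 1000 → 800 → 640 → 500 → 400 → 320 → 250 → 200 — 3 1/3 stops lower (darker).
Net: −2/3 +2 2/3 −3 1/3 = −1 1/3 stops.

1 1/3 stops darker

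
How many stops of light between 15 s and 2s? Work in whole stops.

3 stops

15 → 8 → 4 → 2 — count the steps: 3 stops.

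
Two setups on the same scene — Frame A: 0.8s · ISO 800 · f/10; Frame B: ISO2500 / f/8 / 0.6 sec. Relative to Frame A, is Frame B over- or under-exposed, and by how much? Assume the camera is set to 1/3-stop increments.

Aperture: f/10 → f/9 → f/8 — 2/3 stop wider (brighter).
Shutter speed: 0.8 → 0.6 — 1/3 stop shorter (darker).
ISO: 800 → 1000 → 1250 → 1600 → 2000 → 2500 — 1 2/3 stops raised (brighter).
Net: +2/3 −1/3 +1 2/3 = +2 stops.

2 stops brighter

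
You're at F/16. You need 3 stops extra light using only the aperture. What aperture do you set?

Aperture: f/16 → f/11 → f/8 → f/5.6 — 3 stops opened up (brighter).

f/5.6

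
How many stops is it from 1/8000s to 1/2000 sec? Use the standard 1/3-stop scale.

2 stops

1/8000 → 1/6400 → 1/5000 → 1/4000 → 1/3200 → 1/2500 → 1/2000 — count the steps: 6 third-stops = 2 stops.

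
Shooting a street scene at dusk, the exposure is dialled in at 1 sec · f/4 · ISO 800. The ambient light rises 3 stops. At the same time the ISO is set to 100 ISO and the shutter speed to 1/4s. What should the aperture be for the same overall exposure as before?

Scene light: 3 stops brighter.
ISO: 800 → 400 → 200 → 100 — 3 stops dropped (darker).
Shutter speed: 1 → 1/2 → 1/4 — 2 stops shorter (darker).
Net so far: 2 stops darker. Aperture: f/4 → f/2.8 → f/2.

f/2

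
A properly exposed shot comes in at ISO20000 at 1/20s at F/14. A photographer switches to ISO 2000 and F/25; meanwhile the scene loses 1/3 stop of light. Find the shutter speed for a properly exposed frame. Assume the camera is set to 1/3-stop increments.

2 s

Scene light: 1/3 stop darker.
ISO: 20000 → 16000 → 12800 → 10000 → 8000 → 6400 → 5000 → 4000 → 3200 → 2500 → 2000 — 3 1/3 stops lower (darker).
Aperture: f/14 → f/16 → f/18 → f/20 → f/22 → f/25 — 1 2/3 stops smaller aperture (darker).
Net so far: 5 1/3 stops darker. Shutter speed: 1/20 → 1/15 → 1/13 → 1/10 → 1/8 → 1/6 → 1/5 → 1/4 → 0.3 → 0.4 → 0.5 → 0.6 → 0.8 → 1 → 1.3 → 1.6 → 2.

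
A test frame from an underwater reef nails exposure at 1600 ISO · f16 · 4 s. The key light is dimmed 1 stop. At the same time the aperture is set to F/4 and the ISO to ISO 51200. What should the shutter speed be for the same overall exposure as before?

Scene light: 1 stop darker.
Aperture: f/16 → f/11 → f/8 → f/5.6 → f/4 — 4 stops larger aperture (brighter).
ISO: 1600 → 3200 → 6400 → 12800 → 25600 → 51200 — 5 stops raised (brighter).
Net so far: 8 stops brighter. Shutter speed: 4 → 2 → 1 → 1/2 → 1/4 → 1/8 → 1/15 → 1/30 → 1/60.

1/60s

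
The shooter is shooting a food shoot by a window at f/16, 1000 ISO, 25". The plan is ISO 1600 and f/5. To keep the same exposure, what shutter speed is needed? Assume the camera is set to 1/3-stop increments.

ISO: 1000 → 1250 → 1600 — 2/3 stop higher (brighter).
Aperture: f/16 → f/14 → f/13 → f/11 → f/10 → f/9 → f/8 → f/7.1 → f/6.3 → f/5.6 → f/5 — 3 1/3 stops larger aperture (brighter).
Net change so far: 4 stops brighter. Offset with the shutter speed: 25 → 20 → 15 → 13 → 10 → 8 → 6 → 5 → 4 → 3.2 → 2.5 → 2 → 1.6.

1.6 s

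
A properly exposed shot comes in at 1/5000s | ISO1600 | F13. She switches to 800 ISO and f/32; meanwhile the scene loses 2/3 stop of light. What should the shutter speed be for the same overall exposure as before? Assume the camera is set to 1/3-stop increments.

Scene light: 2/3 stop darker.
ISO: 1600 → 1250 → 1000 → 800 — 1 stop lower (darker).
Aperture: f/13 → f/14 → f/16 → f/18 → f/20 → f/22 → f/25 → f/29 → f/32 — 2 2/3 stops smaller aperture (darker).
Net so far: 4 1/3 stops darker. Shutter speed: 1/5000 → 1/4000 → 1/3200 → 1/2500 → 1/2000 → 1/1600 → 1/1250 → 1/1000 → 1/800 → 1/640 → 1/500 → 1/400 → 1/320 → 1/250.

1/250s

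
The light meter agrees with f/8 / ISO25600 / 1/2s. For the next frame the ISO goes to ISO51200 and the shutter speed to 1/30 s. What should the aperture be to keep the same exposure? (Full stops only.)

ISO: 25600 → 51200 — 1 stop higher (brighter).
Shutter speed: 1/2 → 1/4 → 1/8 → 1/15 → 1/30 — 4 stops shorter (darker).
Net change so far: 3 stops darker. Offset with the aperture: f/8 → f/5.6 → f/4 → f/2.8.

f/2.8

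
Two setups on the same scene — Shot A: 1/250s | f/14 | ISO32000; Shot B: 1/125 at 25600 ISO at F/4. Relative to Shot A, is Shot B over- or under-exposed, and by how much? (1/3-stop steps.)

Aperture: f/14 → f/13 → f/11 → f/10 → f/9 → f/8 → f/7.1 → f/6.3 → f/5.6 → f/5 → f/4.5 → f/4 — 3 2/3 stops wider (brighter).
Shutter speed: 1/250 → 1/200 → 1/160 → 1/125 — 1 stop longer (brighter).
ISO: 32000 → 25600 — 1/3 stop lower (darker).
Net: +3 2/3 +1 −1/3 = +4 1/3 stops.

4 1/3 stops brighter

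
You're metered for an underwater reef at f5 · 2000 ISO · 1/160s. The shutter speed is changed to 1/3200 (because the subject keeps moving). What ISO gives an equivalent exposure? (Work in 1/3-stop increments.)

ISO 40000

Shutter speed: 1/160 → 1/200 → 1/250 → 1/320 → 1/400 → 1/500 → 1/640 → 1/800 → 1/1000 → 1/1250 → 1/1600 → 1/2000 → 1/2500 → 1/3200 — 4 1/3 stops faster (darker).
Need 4 1/3 stops brighter from the ISO: 2000 → 2500 → 3200 → 4000 → 5000 → 6400 → 8000 → 10000 → 12800 → 16000 → 20000 → 25600 → 32000 → 40000.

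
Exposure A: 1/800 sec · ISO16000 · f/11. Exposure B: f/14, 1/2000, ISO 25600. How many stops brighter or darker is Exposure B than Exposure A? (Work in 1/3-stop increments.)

1 1/3 stops darker

Aperture: f/11 → f/13 → f/14 — 2/3 stop narrower (darker).
Shutter speed: 1/800 → 1/1000 → 1/1250 → 1/1600 → 1/2000 — 1 1/3 stops shorter (darker).
ISO: 16000 → 20000 → 25600 — 2/3 stop higher (brighter).
Net: −2/3 −1 1/3 +2/3 = −1 1/3 stops.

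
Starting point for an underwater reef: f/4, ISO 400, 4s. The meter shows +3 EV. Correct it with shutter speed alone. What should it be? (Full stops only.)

1/2s

Overexposed by 3 stops → need 3 stops darker.
Shutter speed: 4 → 2 → 1 → 1/2.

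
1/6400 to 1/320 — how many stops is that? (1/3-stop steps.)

1/6400 → 1/5000 → 1/4000 → 1/3200 → 1/2500 → 1/2000 → 1/1600 → 1/1250 → 1/1000 → 1/800 → 1/640 → 1/500 → 1/400 → 1/320 — count the steps: 13 third-stops = 4 1/3 stops.

4 1/3 stops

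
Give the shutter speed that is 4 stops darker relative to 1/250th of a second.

Shutter speed: 1/250 → 1/500 → 1/1000 → 1/2000 → 1/4000 — 4 stops shorter (darker).

1/4000s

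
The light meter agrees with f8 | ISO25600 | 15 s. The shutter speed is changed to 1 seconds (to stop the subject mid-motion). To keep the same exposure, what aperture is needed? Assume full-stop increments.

f/2

Shutter speed: 15 → 8 → 4 → 2 → 1 — 4 stops shorter (darker).
Need 4 stops brighter from the aperture: f/8 → f/5.6 → f/4 → f/2.8 → f/2.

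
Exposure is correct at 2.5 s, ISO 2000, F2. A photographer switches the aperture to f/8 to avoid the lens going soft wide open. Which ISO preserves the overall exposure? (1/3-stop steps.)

ISO 32000

Aperture: f/2 → f/2.2 → f/2.5 → f/2.8 → f/3.2 → f/3.5 → f/4 → f/4.5 → f/5 → f/5.6 → f/6.3 → f/7.1 → f/8 — 4 stops narrower (darker).
Need 4 stops brighter from the ISO: 2000 → 2500 → 3200 → 4000 → 5000 → 6400 → 8000 → 10000 → 12800 → 16000 → 20000 → 25600 → 32000.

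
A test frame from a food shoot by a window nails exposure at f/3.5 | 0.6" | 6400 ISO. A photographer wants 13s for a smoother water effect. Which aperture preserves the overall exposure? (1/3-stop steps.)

Shutter speed: 0.6 → 0.8 → 1 → 1.3 → 1.6 → 2 → 2.5 → 3.2 → 4 → 5 → 6 → 8 → 10 → 13 — 4 1/3 stops longer (brighter).
Need 4 1/3 stops darker from the aperture: f/3.5 → f/4 → f/4.5 → f/5 → f/5.6 → f/6.3 → f/7.1 → f/8 → f/9 → f/10 → f/11 → f/13 → f/14 → f/16.

f/16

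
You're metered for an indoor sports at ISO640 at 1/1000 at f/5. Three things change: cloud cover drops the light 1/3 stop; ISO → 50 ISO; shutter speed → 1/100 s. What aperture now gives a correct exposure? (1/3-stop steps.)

Scene light: 1/3 stop darker.
ISO: 640 → 500 → 400 → 320 → 250 → 200 → 160 → 125 → 100 → 80 → 64 → 50 — 3 2/3 stops dropped (darker).
Shutter speed: 1/1000 → 1/800 → 1/640 → 1/500 → 1/400 → 1/320 → 1/250 → 1/200 → 1/160 → 1/125 → 1/100 — 3 1/3 stops longer (brighter).
Net so far: 2/3 stop darker. Aperture: f/5 → f/4.5 → f/4.

f/4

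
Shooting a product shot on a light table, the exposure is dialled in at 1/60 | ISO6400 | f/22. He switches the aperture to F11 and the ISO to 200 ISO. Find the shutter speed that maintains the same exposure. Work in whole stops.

1/8s

Aperture: f/22 → f/16 → f/11 — 2 stops wider (brighter).
ISO: 6400 → 3200 → 1600 → 800 → 400 → 200 — 5 stops lower (darker).
Net change so far: 3 stops darker. Offset with the shutter speed: 1/60 → 1/30 → 1/15 → 1/8.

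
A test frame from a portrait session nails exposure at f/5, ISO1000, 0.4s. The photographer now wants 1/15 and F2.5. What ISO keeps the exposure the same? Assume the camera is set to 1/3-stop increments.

ISO 1600

Shutter speed: 0.4 → 0.3 → 1/4 → 1/5 → 1/6 → 1/8 → 1/10 → 1/13 → 1/15 — 2 2/3 stops shorter (darker).
Aperture: f/5 → f/4.5 → f/4 → f/3.5 → f/3.2 → f/2.8 → f/2.5 — 2 stops larger aperture (brighter).
Net change so far: 2/3 stop darker. Offset with the ISO: 1000 → 1250 → 1600.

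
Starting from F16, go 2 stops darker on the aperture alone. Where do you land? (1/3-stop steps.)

f/32

Aperture: f/16 → f/18 → f/20 → f/22 → f/25 → f/29 → f/32 — 2 stops narrower (darker).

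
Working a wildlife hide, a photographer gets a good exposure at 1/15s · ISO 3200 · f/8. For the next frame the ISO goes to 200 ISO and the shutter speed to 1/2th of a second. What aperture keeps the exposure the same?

f/5.6

ISO: 3200 → 1600 → 800 → 400 → 200 — 4 stops dropped (darker).
Shutter speed: 1/15 → 1/8 → 1/4 → 1/2 — 3 stops longer (brighter).
Net change so far: 1 stop darker. Offset with the aperture: f/8 → f/5.6.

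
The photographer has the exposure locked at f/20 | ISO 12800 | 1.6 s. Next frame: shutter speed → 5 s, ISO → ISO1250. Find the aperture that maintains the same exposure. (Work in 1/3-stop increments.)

f/11

Shutter speed: 1.6 → 2 → 2.5 → 3.2 → 4 → 5 — 1 2/3 stops longer (brighter).
ISO: 12800 → 10000 → 8000 → 6400 → 5000 → 4000 → 3200 → 2500 → 2000 → 1600 → 1250 — 3 1/3 stops lower (darker).
Net change so far: 1 2/3 stops darker. Offset with the aperture: f/20 → f/18 → f/16 → f/14 → f/13 → f/11.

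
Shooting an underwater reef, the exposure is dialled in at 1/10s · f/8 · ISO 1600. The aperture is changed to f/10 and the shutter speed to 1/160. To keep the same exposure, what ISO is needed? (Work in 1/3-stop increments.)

Aperture: f/8 → f/9 → f/10 — 2/3 stop stopped down (darker).
Shutter speed: 1/10 → 1/13 → 1/15 → 1/20 → 1/25 → 1/30 → 1/40 → 1/50 → 1/60 → 1/80 → 1/100 → 1/125 → 1/160 — 4 stops faster (darker).
Net change so far: 4 2/3 stops darker. Offset with the ISO: 1600 → 2000 → 2500 → 3200 → 4000 → 5000 → 6400 → 8000 → 10000 → 12800 → 16000 → 20000 → 25600 → 32000 → 40000.

ISO 40000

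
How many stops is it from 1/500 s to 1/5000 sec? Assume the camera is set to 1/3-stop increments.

3 1/3 stops

1/500 → 1/640 → 1/800 → 1/1000 → 1/1250 → 1/1600 → 1/2000 → 1/2500 → 1/3200 → 1/4000 → 1/5000 — count the steps: 10 third-stops = 3 1/3 stops.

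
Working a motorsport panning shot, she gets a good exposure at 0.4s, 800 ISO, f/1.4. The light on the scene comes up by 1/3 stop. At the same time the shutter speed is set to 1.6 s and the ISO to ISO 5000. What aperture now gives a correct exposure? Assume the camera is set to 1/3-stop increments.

Scene light: 1/3 stop brighter.
Shutter speed: 0.4 → 0.5 → 0.6 → 0.8 → 1 → 1.3 → 1.6 — 2 stops longer (brighter).
ISO: 800 → 1000 → 1250 → 1600 → 2000 → 2500 → 3200 → 4000 → 5000 — 2 2/3 stops higher (brighter).
Net so far: 5 stops brighter. Aperture: f/1.4 → f/1.6 → f/1.8 → f/2 → f/2.2 → f/2.5 → f/2.8 → f/3.2 → f/3.5 → f/4 → f/4.5 → f/5 → f/5.6 → f/6.3 → f/7.1 → f/8.

f/8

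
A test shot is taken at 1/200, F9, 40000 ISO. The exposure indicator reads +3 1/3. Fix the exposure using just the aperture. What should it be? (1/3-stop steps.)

Overexposed by 3 1/3 stops → need 3 1/3 stops darker.
Aperture: f/9 → f/10 → f/11 → f/13 → f/14 → f/16 → f/18 → f/20 → f/22 → f/25 → f/29.

f/29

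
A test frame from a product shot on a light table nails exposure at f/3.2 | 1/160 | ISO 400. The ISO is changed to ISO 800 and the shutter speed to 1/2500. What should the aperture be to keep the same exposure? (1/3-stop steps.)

f/1.1

ISO: 400 → 500 → 640 → 800 — 1 stop higher (brighter).
Shutter speed: 1/160 → 1/200 → 1/250 → 1/320 → 1/400 → 1/500 → 1/640 → 1/800 → 1/1000 → 1/1250 → 1/1600 → 1/2000 → 1/2500 — 4 stops shorter (darker).
Net change so far: 3 stops darker. Offset with the aperture: f/3.2 → f/2.8 → f/2.5 → f/2.2 → f/2 → f/1.8 → f/1.6 → f/1.4 → f/1.2 → f/1.1.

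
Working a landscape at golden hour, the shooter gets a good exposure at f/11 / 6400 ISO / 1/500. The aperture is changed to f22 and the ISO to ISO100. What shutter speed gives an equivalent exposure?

Aperture: f/11 → f/16 → f/22 — 2 stops stopped down (darker).
ISO: 6400 → 3200 → 1600 → 800 → 400 → 200 → 100 — 6 stops lower (darker).
Net change so far: 8 stops darker. Offset with the shutter speed: 1/500 → 1/250 → 1/125 → 1/60 → 1/30 → 1/15 → 1/8 → 1/4 → 1/2.

1/2s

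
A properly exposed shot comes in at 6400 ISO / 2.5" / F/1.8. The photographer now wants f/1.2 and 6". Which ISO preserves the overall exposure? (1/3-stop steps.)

ISO 1250

Aperture: f/1.8 → f/1.6 → f/1.4 → f/1.2 — 1 stop wider (brighter).
Shutter speed: 2.5 → 3.2 → 4 → 5 → 6 — 1 1/3 stops slower (brighter).
Net change so far: 2 1/3 stops brighter. Offset with the ISO: 6400 → 5000 → 4000 → 3200 → 2500 → 2000 → 1600 → 1250.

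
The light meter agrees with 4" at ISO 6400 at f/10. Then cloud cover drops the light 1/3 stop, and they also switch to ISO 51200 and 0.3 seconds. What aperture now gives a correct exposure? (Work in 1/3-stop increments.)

Scene light: 1/3 stop darker.
ISO: 6400 → 8000 → 10000 → 12800 → 16000 → 20000 → 25600 → 32000 → 40000 → 51200 — 3 stops raised (brighter).
Shutter speed: 4 → 3.2 → 2.5 → 2 → 1.6 → 1.3 → 1 → 0.8 → 0.6 → 0.5 → 0.4 → 0.3 — 3 2/3 stops shorter (darker).
Net so far: 1 stop darker. Aperture: f/10 → f/9 → f/8 → f/7.1.

f/7.1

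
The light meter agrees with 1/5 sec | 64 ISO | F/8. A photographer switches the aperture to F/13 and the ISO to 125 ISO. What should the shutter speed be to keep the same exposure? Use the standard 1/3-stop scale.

Aperture: f/8 → f/9 → f/10 → f/11 → f/13 — 1 1/3 stops narrower (darker).
ISO: 64 → 80 → 100 → 125 — 1 stop higher (brighter).
Net change so far: 1/3 stop darker. Offset with the shutter speed: 1/5 → 1/4.

1/4s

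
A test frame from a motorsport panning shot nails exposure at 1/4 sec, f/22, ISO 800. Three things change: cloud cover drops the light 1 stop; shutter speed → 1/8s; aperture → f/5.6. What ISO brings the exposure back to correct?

Scene light: 1 stop darker.
Shutter speed: 1/4 → 1/8 — 1 stop shorter (darker).
Aperture: f/22 → f/16 → f/11 → f/8 → f/5.6 — 4 stops opened up (brighter).
Net so far: 2 stops brighter. ISO: 800 → 400 → 200.

ISO 200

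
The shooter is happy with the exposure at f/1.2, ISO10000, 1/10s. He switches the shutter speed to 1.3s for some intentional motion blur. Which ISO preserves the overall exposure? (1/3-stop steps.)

ISO 800

Shutter speed: 1/10 → 1/8 → 1/6 → 1/5 → 1/4 → 0.3 → 0.4 → 0.5 → 0.6 → 0.8 → 1 → 1.3 — 3 2/3 stops longer (brighter).
Need 3 2/3 stops darker from the ISO: 10000 → 8000 → 6400 → 5000 → 4000 → 3200 → 2500 → 2000 → 1600 → 1250 → 1000 → 800.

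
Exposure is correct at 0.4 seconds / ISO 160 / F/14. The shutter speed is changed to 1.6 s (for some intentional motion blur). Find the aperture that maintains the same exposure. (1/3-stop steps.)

f/29

Shutter speed: 0.4 → 0.5 → 0.6 → 0.8 → 1 → 1.3 → 1.6 — 2 stops slower (brighter).
Need 2 stops darker from the aperture: f/14 → f/16 → f/18 → f/20 → f/22 → f/25 → f/29.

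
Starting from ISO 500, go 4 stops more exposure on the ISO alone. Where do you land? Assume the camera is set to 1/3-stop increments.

ISO 8000

ISO: 500 → 640 → 800 → 1000 → 1250 → 1600 → 2000 → 2500 → 3200 → 4000 → 5000 → 6400 → 8000 — 4 stops higher (brighter).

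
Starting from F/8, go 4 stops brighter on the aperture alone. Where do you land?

f/2

Aperture: f/8 → f/5.6 → f/4 → f/2.8 → f/2 — 4 stops opened up (brighter).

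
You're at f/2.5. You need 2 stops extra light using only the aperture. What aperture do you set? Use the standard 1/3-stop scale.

f/1.2

Aperture: f/2.5 → f/2.2 → f/2 → f/1.8 → f/1.6 → f/1.4 → f/1.2 — 2 stops larger aperture (brighter).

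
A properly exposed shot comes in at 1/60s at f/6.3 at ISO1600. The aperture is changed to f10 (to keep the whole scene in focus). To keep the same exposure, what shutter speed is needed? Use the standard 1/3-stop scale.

Aperture: f/6.3 → f/7.1 → f/8 → f/9 → f/10 — 1 1/3 stops stopped down (darker).
Need 1 1/3 stops brighter from the shutter speed: 1/60 → 1/50 → 1/40 → 1/30 → 1/25.

1/25s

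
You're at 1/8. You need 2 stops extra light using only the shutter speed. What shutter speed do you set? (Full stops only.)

1/2s

Shutter speed: 1/8 → 1/4 → 1/2 — 2 stops longer (brighter).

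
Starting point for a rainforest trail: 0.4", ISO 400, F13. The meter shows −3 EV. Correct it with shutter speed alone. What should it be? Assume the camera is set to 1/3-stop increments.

Underexposed by 3 stops → need 3 stops brighter.
Shutter speed: 0.4 → 0.5 → 0.6 → 0.8 → 1 → 1.3 → 1.6 → 2 → 2.5 → 3.2.

3.2 s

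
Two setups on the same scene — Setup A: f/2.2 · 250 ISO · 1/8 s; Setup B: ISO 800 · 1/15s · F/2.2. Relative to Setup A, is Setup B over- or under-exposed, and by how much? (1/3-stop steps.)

2/3 stop brighter

Aperture: unchanged.
Shutter speed: 1/8 → 1/10 → 1/13 → 1/15 — 1 stop shorter (darker).
ISO: 250 → 320 → 400 → 500 → 640 → 800 — 1 2/3 stops higher (brighter).
Net: −1 +1 2/3 = +2/3 stops.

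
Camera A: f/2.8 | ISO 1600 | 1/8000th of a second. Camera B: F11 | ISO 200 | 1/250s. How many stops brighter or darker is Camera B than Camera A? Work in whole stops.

Aperture: f/2.8 → f/4 → f/5.6 → f/8 → f/11 — 4 stops smaller aperture (darker).
Shutter speed: 1/8000 → 1/4000 → 1/2000 → 1/1000 → 1/500 → 1/250 — 5 stops longer (brighter).
ISO: 1600 → 800 → 400 → 200 — 3 stops dropped (darker).
Net: −4 +5 −3 = −2 stops.

2 stops darker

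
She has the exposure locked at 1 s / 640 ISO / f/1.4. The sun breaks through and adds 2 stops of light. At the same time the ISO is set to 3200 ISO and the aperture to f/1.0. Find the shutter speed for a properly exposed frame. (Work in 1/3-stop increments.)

Scene light: 2 stops brighter.
ISO: 640 → 800 → 1000 → 1250 → 1600 → 2000 → 2500 → 3200 — 2 1/3 stops higher (brighter).
Aperture: f/1.4 → f/1.2 → f/1.1 → f/1.0 — 1 stop wider (brighter).
Net so far: 5 1/3 stops brighter. Shutter speed: 1 → 0.8 → 0.6 → 0.5 → 0.4 → 0.3 → 1/4 → 1/5 → 1/6 → 1/8 → 1/10 → 1/13 → 1/15 → 1/20 → 1/25 → 1/30 → 1/40.

1/40s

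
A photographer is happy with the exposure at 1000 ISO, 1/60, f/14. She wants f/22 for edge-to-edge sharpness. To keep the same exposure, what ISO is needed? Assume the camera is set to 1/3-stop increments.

ISO 2500

Aperture: f/14 → f/16 → f/18 → f/20 → f/22 — 1 1/3 stops stopped down (darker).
Need 1 1/3 stops brighter from the ISO: 1000 → 1250 → 1600 → 2000 → 2500.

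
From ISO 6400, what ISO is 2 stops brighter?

ISO: 6400 → 12800 → 25600 — 2 stops raised (brighter).

ISO 25600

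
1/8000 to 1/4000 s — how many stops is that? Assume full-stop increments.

1 stop

1/8000 → 1/4000 — count the steps: 1 stop.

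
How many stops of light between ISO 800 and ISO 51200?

6 stops

800 → 1600 → 3200 → 6400 → 12800 → 25600 → 51200 — count the steps: 6 stops.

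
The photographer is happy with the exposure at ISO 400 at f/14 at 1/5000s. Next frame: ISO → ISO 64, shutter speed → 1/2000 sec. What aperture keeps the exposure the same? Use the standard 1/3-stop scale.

f/9

ISO: 400 → 320 → 250 → 200 → 160 → 125 → 100 → 80 → 64 — 2 2/3 stops lower (darker).
Shutter speed: 1/5000 → 1/4000 → 1/3200 → 1/2500 → 1/2000 — 1 1/3 stops longer (brighter).
Net change so far: 1 1/3 stops darker. Offset with the aperture: f/14 → f/13 → f/11 → f/10 → f/9.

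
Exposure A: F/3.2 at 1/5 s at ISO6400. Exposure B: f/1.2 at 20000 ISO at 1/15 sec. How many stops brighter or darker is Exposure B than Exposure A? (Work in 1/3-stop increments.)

2 2/3 stops brighter

Aperture: f/3.2 → f/2.8 → f/2.5 → f/2.2 → f/2 → f/1.8 → f/1.6 → f/1.4 → f/1.2 — 2 2/3 stops larger aperture (brighter).
Shutter speed: 1/5 → 1/6 → 1/8 → 1/10 → 1/13 → 1/15 — 1 2/3 stops shorter (darker).
ISO: 6400 → 8000 → 10000 → 12800 → 16000 → 20000 — 1 2/3 stops raised (brighter).
Net: +2 2/3 −1 2/3 +1 2/3 = +2 2/3 stops.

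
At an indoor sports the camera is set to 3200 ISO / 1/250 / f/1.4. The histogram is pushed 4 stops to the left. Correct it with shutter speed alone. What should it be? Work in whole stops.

1/15s

Underexposed by 4 stops → need 4 stops brighter.
Shutter speed: 1/250 → 1/125 → 1/60 → 1/30 → 1/15.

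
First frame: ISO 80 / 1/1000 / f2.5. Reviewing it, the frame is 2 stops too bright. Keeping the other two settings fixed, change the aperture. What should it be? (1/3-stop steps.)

Overexposed by 2 stops → need 2 stops darker.
Aperture: f/2.5 → f/2.8 → f/3.2 → f/3.5 → f/4 → f/4.5 → f/5.

f/5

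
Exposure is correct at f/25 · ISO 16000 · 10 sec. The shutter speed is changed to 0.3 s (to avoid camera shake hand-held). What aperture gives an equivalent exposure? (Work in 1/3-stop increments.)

Shutter speed: 10 → 8 → 6 → 5 → 4 → 3.2 → 2.5 → 2 → 1.6 → 1.3 → 1 → 0.8 → 0.6 → 0.5 → 0.4 → 0.3 — 5 stops faster (darker).
Need 5 stops brighter from the aperture: f/25 → f/22 → f/20 → f/18 → f/16 → f/14 → f/13 → f/11 → f/10 → f/9 → f/8 → f/7.1 → f/6.3 → f/5.6 → f/5 → f/4.5.

f/4.5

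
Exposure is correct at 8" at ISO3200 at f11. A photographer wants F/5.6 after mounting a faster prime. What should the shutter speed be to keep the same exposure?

2 s

Aperture: f/11 → f/8 → f/5.6 — 2 stops opened up (brighter).
Need 2 stops darker from the shutter speed: 8 → 4 → 2.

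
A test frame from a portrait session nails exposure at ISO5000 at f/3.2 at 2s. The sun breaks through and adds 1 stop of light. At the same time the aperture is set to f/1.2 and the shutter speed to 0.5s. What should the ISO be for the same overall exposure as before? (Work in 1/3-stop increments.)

Scene light: 1 stop brighter.
Aperture: f/3.2 → f/2.8 → f/2.5 → f/2.2 → f/2 → f/1.8 → f/1.6 → f/1.4 → f/1.2 — 2 2/3 stops opened up (brighter).
Shutter speed: 2 → 1.6 → 1.3 → 1 → 0.8 → 0.6 → 0.5 — 2 stops faster (darker).
Net so far: 1 2/3 stops brighter. ISO: 5000 → 4000 → 3200 → 2500 → 2000 → 1600.

ISO 1600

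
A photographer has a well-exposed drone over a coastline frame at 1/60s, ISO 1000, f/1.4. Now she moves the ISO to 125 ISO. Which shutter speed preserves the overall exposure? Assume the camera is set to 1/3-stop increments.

1/8s

ISO: 1000 → 800 → 640 → 500 → 400 → 320 → 250 → 200 → 160 → 125 — 3 stops lower (darker).
Need 3 stops brighter from the shutter speed: 1/60 → 1/50 → 1/40 → 1/30 → 1/25 → 1/20 → 1/15 → 1/13 → 1/10 → 1/8.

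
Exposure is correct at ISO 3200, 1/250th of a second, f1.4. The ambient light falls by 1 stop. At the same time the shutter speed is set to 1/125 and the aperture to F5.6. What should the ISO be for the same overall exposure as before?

Scene light: 1 stop darker.
Shutter speed: 1/250 → 1/125 — 1 stop slower (brighter).
Aperture: f/1.4 → f/2 → f/2.8 → f/4 → f/5.6 — 4 stops smaller aperture (darker).
Net so far: 4 stops darker. ISO: 3200 → 6400 → 12800 → 25600 → 51200.

ISO 51200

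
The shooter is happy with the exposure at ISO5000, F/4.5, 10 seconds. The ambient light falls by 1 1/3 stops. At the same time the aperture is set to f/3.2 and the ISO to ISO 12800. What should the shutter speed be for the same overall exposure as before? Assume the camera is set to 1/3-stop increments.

Scene light: 1 1/3 stops darker.
Aperture: f/4.5 → f/4 → f/3.5 → f/3.2 — 1 stop wider (brighter).
ISO: 5000 → 6400 → 8000 → 10000 → 12800 — 1 1/3 stops higher (brighter).
Net so far: 1 stop brighter. Shutter speed: 10 → 8 → 6 → 5.

5 s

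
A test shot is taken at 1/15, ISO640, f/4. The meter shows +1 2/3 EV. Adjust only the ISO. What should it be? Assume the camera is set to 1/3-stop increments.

Overexposed by 1 2/3 stops → need 1 2/3 stops darker.
ISO: 640 → 500 → 400 → 320 → 250 → 200.

ISO 200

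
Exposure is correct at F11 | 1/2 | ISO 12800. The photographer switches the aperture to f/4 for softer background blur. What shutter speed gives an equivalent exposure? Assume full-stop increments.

Aperture: f/11 → f/8 → f/5.6 → f/4 — 3 stops larger aperture (brighter).
Need 3 stops darker from the shutter speed: 1/2 → 1/4 → 1/8 → 1/15.

1/15s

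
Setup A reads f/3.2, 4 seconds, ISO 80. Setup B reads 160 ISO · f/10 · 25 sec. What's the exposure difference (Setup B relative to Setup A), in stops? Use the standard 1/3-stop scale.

Aperture: f/3.2 → f/3.5 → f/4 → f/4.5 → f/5 → f/5.6 → f/6.3 → f/7.1 → f/8 → f/9 → f/10 — 3 1/3 stops stopped down (darker).
Shutter speed: 4 → 5 → 6 → 8 → 10 → 13 → 15 → 20 → 25 — 2 2/3 stops longer (brighter).
ISO: 80 → 100 → 125 → 160 — 1 stop higher (brighter).
Net: −3 1/3 +2 2/3 +1 = +1/3 stops.

1/3 stop brighter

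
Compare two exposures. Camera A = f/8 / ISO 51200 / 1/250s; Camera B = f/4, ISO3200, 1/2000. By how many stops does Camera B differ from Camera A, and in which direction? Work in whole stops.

5 stops darker

Aperture: f/8 → f/5.6 → f/4 — 2 stops wider (brighter).
Shutter speed: 1/250 → 1/500 → 1/1000 → 1/2000 — 3 stops shorter (darker).
ISO: 51200 → 25600 → 12800 → 6400 → 3200 — 4 stops lower (darker).
Net: +2 −3 −4 = −5 stops.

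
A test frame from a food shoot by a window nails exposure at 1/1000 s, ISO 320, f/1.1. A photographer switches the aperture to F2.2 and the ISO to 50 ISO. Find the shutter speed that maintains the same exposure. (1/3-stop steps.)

Aperture: f/1.1 → f/1.2 → f/1.4 → f/1.6 → f/1.8 → f/2 → f/2.2 — 2 stops stopped down (darker).
ISO: 320 → 250 → 200 → 160 → 125 → 100 → 80 → 64 → 50 — 2 2/3 stops dropped (darker).
Net change so far: 4 2/3 stops darker. Offset with the shutter speed: 1/1000 → 1/800 → 1/640 → 1/500 → 1/400 → 1/320 → 1/250 → 1/200 → 1/160 → 1/125 → 1/100 → 1/80 → 1/60 → 1/50 → 1/40.

1/40s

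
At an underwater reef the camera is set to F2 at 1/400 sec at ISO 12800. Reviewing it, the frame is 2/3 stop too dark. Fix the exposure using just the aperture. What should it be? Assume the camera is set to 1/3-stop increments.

f/1.6

Underexposed by 2/3 stop → need 2/3 stop brighter.
Aperture: f/2 → f/1.8 → f/1.6.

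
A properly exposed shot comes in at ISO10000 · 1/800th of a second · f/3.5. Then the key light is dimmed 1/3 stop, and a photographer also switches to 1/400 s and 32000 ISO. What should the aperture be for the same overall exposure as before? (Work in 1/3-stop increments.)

f/8

Scene light: 1/3 stop darker.
Shutter speed: 1/800 → 1/640 → 1/500 → 1/400 — 1 stop slower (brighter).
ISO: 10000 → 12800 → 16000 → 20000 → 25600 → 32000 — 1 2/3 stops raised (brighter).
Net so far: 2 1/3 stops brighter. Aperture: f/3.5 → f/4 → f/4.5 → f/5 → f/5.6 → f/6.3 → f/7.1 → f/8.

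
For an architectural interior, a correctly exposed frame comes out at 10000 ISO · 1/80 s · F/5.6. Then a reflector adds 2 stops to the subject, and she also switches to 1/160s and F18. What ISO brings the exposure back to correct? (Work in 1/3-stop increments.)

ISO 51200

Scene light: 2 stops brighter.
Shutter speed: 1/80 → 1/100 → 1/125 → 1/160 — 1 stop shorter (darker).
Aperture: f/5.6 → f/6.3 → f/7.1 → f/8 → f/9 → f/10 → f/11 → f/13 → f/14 → f/16 → f/18 — 3 1/3 stops narrower (darker).
Net so far: 2 1/3 stops darker. ISO: 10000 → 12800 → 16000 → 20000 → 25600 → 32000 → 40000 → 51200.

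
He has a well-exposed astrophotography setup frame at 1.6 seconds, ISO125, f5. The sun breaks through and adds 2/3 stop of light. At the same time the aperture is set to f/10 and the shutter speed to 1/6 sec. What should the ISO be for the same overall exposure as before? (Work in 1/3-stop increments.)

ISO 3200

Scene light: 2/3 stop brighter.
Aperture: f/5 → f/5.6 → f/6.3 → f/7.1 → f/8 → f/9 → f/10 — 2 stops smaller aperture (darker).
Shutter speed: 1.6 → 1.3 → 1 → 0.8 → 0.6 → 0.5 → 0.4 → 0.3 → 1/4 → 1/5 → 1/6 — 3 1/3 stops faster (darker).
Net so far: 4 2/3 stops darker. ISO: 125 → 160 → 200 → 250 → 320 → 400 → 500 → 640 → 800 → 1000 → 1250 → 1600 → 2000 → 2500 → 3200.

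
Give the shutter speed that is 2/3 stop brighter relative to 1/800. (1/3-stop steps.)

1/500s

Shutter speed: 1/800 → 1/640 → 1/500 — 2/3 stop slower (brighter).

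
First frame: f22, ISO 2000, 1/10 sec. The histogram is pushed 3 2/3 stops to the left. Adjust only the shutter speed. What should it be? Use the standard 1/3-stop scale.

1.3 s

Underexposed by 3 2/3 stops → need 3 2/3 stops brighter.
Shutter speed: 1/10 → 1/8 → 1/6 → 1/5 → 1/4 → 0.3 → 0.4 → 0.5 → 0.6 → 0.8 → 1 → 1.3.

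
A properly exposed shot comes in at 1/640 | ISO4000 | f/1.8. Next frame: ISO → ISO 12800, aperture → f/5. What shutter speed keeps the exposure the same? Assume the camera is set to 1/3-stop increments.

ISO: 4000 → 5000 → 6400 → 8000 → 10000 → 12800 — 1 2/3 stops higher (brighter).
Aperture: f/1.8 → f/2 → f/2.2 → f/2.5 → f/2.8 → f/3.2 → f/3.5 → f/4 → f/4.5 → f/5 — 3 stops smaller aperture (darker).
Net change so far: 1 1/3 stops darker. Offset with the shutter speed: 1/640 → 1/500 → 1/400 → 1/320 → 1/250.

1/250s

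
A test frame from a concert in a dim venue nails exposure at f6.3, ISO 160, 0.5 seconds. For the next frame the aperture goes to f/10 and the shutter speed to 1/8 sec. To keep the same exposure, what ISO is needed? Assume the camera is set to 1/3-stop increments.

ISO 1600

Aperture: f/6.3 → f/7.1 → f/8 → f/9 → f/10 — 1 1/3 stops narrower (darker).
Shutter speed: 0.5 → 0.4 → 0.3 → 1/4 → 1/5 → 1/6 → 1/8 — 2 stops shorter (darker).
Net change so far: 3 1/3 stops darker. Offset with the ISO: 160 → 200 → 250 → 320 → 400 → 500 → 640 → 800 → 1000 → 1250 → 1600.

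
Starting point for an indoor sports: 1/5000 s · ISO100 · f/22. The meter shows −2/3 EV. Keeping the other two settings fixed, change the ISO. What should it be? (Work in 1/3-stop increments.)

ISO 160

Underexposed by 2/3 stop → need 2/3 stop brighter.
ISO: 100 → 125 → 160.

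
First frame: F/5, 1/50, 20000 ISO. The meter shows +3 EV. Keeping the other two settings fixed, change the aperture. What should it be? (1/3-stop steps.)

f/14

Overexposed by 3 stops → need 3 stops darker.
Aperture: f/5 → f/5.6 → f/6.3 → f/7.1 → f/8 → f/9 → f/10 → f/11 → f/13 → f/14.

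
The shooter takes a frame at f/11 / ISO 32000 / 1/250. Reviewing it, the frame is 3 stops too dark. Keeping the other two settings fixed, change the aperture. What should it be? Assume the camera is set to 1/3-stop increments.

Underexposed by 3 stops → need 3 stops brighter.
Aperture: f/11 → f/10 → f/9 → f/8 → f/7.1 → f/6.3 → f/5.6 → f/5 → f/4.5 → f/4.

f/4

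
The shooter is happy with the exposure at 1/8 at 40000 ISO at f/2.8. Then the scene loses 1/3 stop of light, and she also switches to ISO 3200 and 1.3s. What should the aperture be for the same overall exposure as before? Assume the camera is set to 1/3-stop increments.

Scene light: 1/3 stop darker.
ISO: 40000 → 32000 → 25600 → 20000 → 16000 → 12800 → 10000 → 8000 → 6400 → 5000 → 4000 → 3200 — 3 2/3 stops lower (darker).
Shutter speed: 1/8 → 1/6 → 1/5 → 1/4 → 0.3 → 0.4 → 0.5 → 0.6 → 0.8 → 1 → 1.3 — 3 1/3 stops longer (brighter).
Net so far: 2/3 stop darker. Aperture: f/2.8 → f/2.5 → f/2.2.

f/2.2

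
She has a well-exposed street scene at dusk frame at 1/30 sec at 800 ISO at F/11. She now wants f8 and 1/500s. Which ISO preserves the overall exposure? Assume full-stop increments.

Aperture: f/11 → f/8 — 1 stop larger aperture (brighter).
Shutter speed: 1/30 → 1/60 → 1/125 → 1/250 → 1/500 — 4 stops faster (darker).
Net change so far: 3 stops darker. Offset with the ISO: 800 → 1600 → 3200 → 6400.

ISO 6400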